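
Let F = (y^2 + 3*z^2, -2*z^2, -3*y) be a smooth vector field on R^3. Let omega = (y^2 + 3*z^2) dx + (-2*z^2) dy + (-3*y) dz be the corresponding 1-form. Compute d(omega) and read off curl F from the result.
d(omega) = (4*z - 3) dy ∧ dz + (6*z) dz ∧ dx + (-2*y) dx ∧ dy; curl F = (4*z - 3, 6*z, -2*y)

d omega = sum_{i<j} (∂f_j/∂x_i - ∂f_i/∂x_j) dx_i ∧ dx_j. Under the identification (dy ∧ dz, dz ∧ dx, dx ∧ dy) ↔ (e_x, e_y, e_z), the coefficients are exactly the components of curl F. Compute:
  ∂R/∂y - ∂Q/∂z = (-3) - (-4*z) = 4*z - 3
  ∂P/∂z - ∂R/∂x = (6*z) - (0) = 6*z
  ∂Q/∂x - ∂P/∂y = (0) - (2*y) = -2*y.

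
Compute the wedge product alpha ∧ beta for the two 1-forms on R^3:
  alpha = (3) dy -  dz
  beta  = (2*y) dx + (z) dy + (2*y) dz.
alpha ∧ beta = (-6*y) dx ∧ dy + (6*y + z) dy ∧ dz + (2*y) dx ∧ dz

Distribute the wedge, using dx_i ∧ dx_j = -dx_j ∧ dx_i and dx_i ∧ dx_i = 0. For each pair (i, j) with i < j, the coefficient of dx_i ∧ dx_j in alpha ∧ beta is (alpha_i * beta_j - alpha_j * beta_i). Collecting: alpha ∧ beta = (-6*y) dx ∧ dy + (6*y + z) dy ∧ dz + (2*y) dx ∧ dz.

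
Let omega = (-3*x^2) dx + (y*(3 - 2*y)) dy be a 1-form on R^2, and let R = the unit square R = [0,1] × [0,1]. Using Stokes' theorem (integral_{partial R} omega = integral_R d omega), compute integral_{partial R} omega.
integral_(partial R) omega = 0

Stokes: integral_partial_R omega = integral_R d omega with d omega = (∂Q/∂x - ∂P/∂y) dx ∧ dy.
  ∂Q/∂x = 0
  ∂P/∂y = 0
  integrand = ∂Q/∂x - ∂P/∂y = 0.
Integrating over R: integral_0^1 integral_0^1 (0) dx dy = 0.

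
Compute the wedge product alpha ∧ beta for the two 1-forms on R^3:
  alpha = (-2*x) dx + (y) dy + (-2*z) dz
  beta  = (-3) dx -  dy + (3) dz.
alpha ∧ beta = (2*x + 3*y) dx ∧ dy + (-6*x - 6*z) dx ∧ dz + (3*y - 2*z) dy ∧ dz

Distribute the wedge, using dx_i ∧ dx_j = -dx_j ∧ dx_i and dx_i ∧ dx_i = 0. For each pair (i, j) with i < j, the coefficient of dx_i ∧ dx_j in alpha ∧ beta is (alpha_i * beta_j - alpha_j * beta_i). Collecting: alpha ∧ beta = (2*x + 3*y) dx ∧ dy + (-6*x - 6*z) dx ∧ dz + (3*y - 2*z) dy ∧ dz.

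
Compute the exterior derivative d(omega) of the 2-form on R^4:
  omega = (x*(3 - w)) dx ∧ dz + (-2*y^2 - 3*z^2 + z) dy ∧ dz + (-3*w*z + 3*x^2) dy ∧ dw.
d(omega) = (-x) dx ∧ dz ∧ dw + (6*x) dx ∧ dy ∧ dw + (3*w) dy ∧ dz ∧ dw

For a 2-form omega = sum_{i<j} g_{ij} dx_i ∧ dx_j, the exterior derivative is
  d(omega) = sum_{i<j} d(g_{ij}) ∧ dx_i ∧ dx_j = sum_{i<j, k} (∂g_{ij}/∂x_k) dx_k ∧ dx_i ∧ dx_j.
Expand each term, using dx_k ∧ dx_i ∧ dx_j = sgn(permutation) dx_{(a)} ∧ dx_{(b)} ∧ dx_{(c)} with (a < b < c) sorted:
  d(x*(3 - w)) includes (∂/∂w)(x*(3 - w)) dw = (-x) dw, which multiplied by dx ∧ dz gives (-x) dx ∧ dz ∧ dw
  d(-3*w*z + 3*x^2) includes (∂/∂x)(-3*w*z + 3*x^2) dx = (6*x) dx, which multiplied by dy ∧ dw gives (6*x) dx ∧ dy ∧ dw
  d(-3*w*z + 3*x^2) includes (∂/∂z)(-3*w*z + 3*x^2) dz = (-3*w) dz, which multiplied by dy ∧ dw gives (3*w) dy ∧ dz ∧ dw
Collecting like 3-forms: d(omega) = (-x) dx ∧ dz ∧ dw + (6*x) dx ∧ dy ∧ dw + (3*w) dy ∧ dz ∧ dw.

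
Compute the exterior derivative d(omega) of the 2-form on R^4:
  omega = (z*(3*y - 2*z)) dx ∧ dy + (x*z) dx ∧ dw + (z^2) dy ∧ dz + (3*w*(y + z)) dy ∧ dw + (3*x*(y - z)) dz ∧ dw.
d(omega) = (3*y - 4*z) dx ∧ dy ∧ dz + (-x + 3*y - 3*z) dx ∧ dz ∧ dw + (-3*w + 3*x) dy ∧ dz ∧ dw

For a 2-form omega = sum_{i<j} g_{ij} dx_i ∧ dx_j, the exterior derivative is
  d(omega) = sum_{i<j} d(g_{ij}) ∧ dx_i ∧ dx_j = sum_{i<j, k} (∂g_{ij}/∂x_k) dx_k ∧ dx_i ∧ dx_j.
Expand each term, using dx_k ∧ dx_i ∧ dx_j = sgn(permutation) dx_{(a)} ∧ dx_{(b)} ∧ dx_{(c)} with (a < b < c) sorted:
  d(z*(3*y - 2*z)) includes (∂/∂z)(z*(3*y - 2*z)) dz = (3*y - 4*z) dz, which multiplied by dx ∧ dy gives (3*y - 4*z) dx ∧ dy ∧ dz
  d(x*z) includes (∂/∂z)(x*z) dz = (x) dz, which multiplied by dx ∧ dw gives (-x) dx ∧ dz ∧ dw
  d(3*w*(y + z)) includes (∂/∂z)(3*w*(y + z)) dz = (3*w) dz, which multiplied by dy ∧ dw gives (-3*w) dy ∧ dz ∧ dw
  d(3*x*(y - z)) includes (∂/∂x)(3*x*(y - z)) dx = (3*y - 3*z) dx, which multiplied by dz ∧ dw gives (3*y - 3*z) dx ∧ dz ∧ dw
  d(3*x*(y - z)) includes (∂/∂y)(3*x*(y - z)) dy = (3*x) dy, which multiplied by dz ∧ dw gives (3*x) dy ∧ dz ∧ dw
Collecting like 3-forms: d(omega) = (3*y - 4*z) dx ∧ dy ∧ dz + (-x + 3*y - 3*z) dx ∧ dz ∧ dw + (-3*w + 3*x) dy ∧ dz ∧ dw.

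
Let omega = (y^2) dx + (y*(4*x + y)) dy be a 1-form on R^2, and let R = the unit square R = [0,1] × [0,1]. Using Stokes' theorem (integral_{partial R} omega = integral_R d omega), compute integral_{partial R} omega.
integral_(partial R) omega = 1

Stokes: integral_partial_R omega = integral_R d omega with d omega = (∂Q/∂x - ∂P/∂y) dx ∧ dy.
  ∂Q/∂x = 4*y
  ∂P/∂y = 2*y
  integrand = ∂Q/∂x - ∂P/∂y = 2*y.
Integrating over R: integral_0^1 integral_0^1 (2*y) dx dy = 1.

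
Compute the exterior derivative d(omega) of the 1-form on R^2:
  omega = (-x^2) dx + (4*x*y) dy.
d(omega) = (4*y) dx ∧ dy

For a 1-form omega = sum_i f_i dx_i, the exterior derivative is
  d(omega) = sum_{i < j} (∂f_j/∂x_i - ∂f_i/∂x_j) dx_i ∧ dx_j.
  coefficient of dx ∧ dy: ∂f_2/∂x - ∂f_1/∂y = ∂(4*x*y)/∂x - ∂(-x^2)/∂y = 4*y
Assembling: d(omega) = (4*y) dx ∧ dy.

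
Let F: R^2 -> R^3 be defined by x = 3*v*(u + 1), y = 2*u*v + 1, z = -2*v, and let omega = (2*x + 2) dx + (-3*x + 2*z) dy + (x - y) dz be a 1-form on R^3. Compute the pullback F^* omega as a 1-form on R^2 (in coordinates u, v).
F^* omega = (2*v*(3 - 4*v)) du + (8*u*v + 6*u + 12*v + 8) dv

Using F^*(f dg) = (f ∘ F) d(g ∘ F), substitute each coordinate x_i by F_i(u, v) in f_i, and replace dx_i by d F_i = (∂F_i/∂u) du + (∂F_i/∂v) dv.
  For the x component: f_1(F) = 6*u*v + 6*v + 2; d F_1 = (3*v) du + (3*u + 3) dv
  For the y component: f_2(F) = v*(-9*u - 13); d F_2 = (2*v) du + (2*u) dv
  For the z component: f_3(F) = u*v + 3*v - 1; d F_3 = (0) du + (-2) dv
Combining and collecting du, dv coefficients:
  coeff of du: 2*v*(3 - 4*v)
  coeff of dv: 8*u*v + 6*u + 12*v + 8
F^* omega = (2*v*(3 - 4*v)) du + (8*u*v + 6*u + 12*v + 8) dv.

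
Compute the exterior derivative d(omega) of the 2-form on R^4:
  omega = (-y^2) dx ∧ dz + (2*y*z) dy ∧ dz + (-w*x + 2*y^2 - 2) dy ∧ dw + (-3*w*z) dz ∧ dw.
d(omega) = (2*y) dx ∧ dy ∧ dz + (-w) dx ∧ dy ∧ dw

For a 2-form omega = sum_{i<j} g_{ij} dx_i ∧ dx_j, the exterior derivative is
  d(omega) = sum_{i<j} d(g_{ij}) ∧ dx_i ∧ dx_j = sum_{i<j, k} (∂g_{ij}/∂x_k) dx_k ∧ dx_i ∧ dx_j.
Expand each term, using dx_k ∧ dx_i ∧ dx_j = sgn(permutation) dx_{(a)} ∧ dx_{(b)} ∧ dx_{(c)} with (a < b < c) sorted:
  d(-y^2) includes (∂/∂y)(-y^2) dy = (-2*y) dy, which multiplied by dx ∧ dz gives (2*y) dx ∧ dy ∧ dz
  d(-w*x + 2*y^2 - 2) includes (∂/∂x)(-w*x + 2*y^2 - 2) dx = (-w) dx, which multiplied by dy ∧ dw gives (-w) dx ∧ dy ∧ dw
Collecting like 3-forms: d(omega) = (2*y) dx ∧ dy ∧ dz + (-w) dx ∧ dy ∧ dw.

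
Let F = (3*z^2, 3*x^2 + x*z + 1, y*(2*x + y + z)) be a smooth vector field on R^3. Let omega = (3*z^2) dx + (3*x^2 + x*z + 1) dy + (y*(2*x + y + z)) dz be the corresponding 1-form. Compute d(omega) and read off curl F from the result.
d(omega) = (x + 2*y + z) dy ∧ dz + (-2*y + 6*z) dz ∧ dx + (6*x + z) dx ∧ dy; curl F = (x + 2*y + z, -2*y + 6*z, 6*x + z)

d omega = sum_{i<j} (∂f_j/∂x_i - ∂f_i/∂x_j) dx_i ∧ dx_j. Under the identification (dy ∧ dz, dz ∧ dx, dx ∧ dy) ↔ (e_x, e_y, e_z), the coefficients are exactly the components of curl F. Compute:
  ∂R/∂y - ∂Q/∂z = (2*x + 2*y + z) - (x) = x + 2*y + z
  ∂P/∂z - ∂R/∂x = (6*z) - (2*y) = -2*y + 6*z
  ∂Q/∂x - ∂P/∂y = (6*x + z) - (0) = 6*x + z.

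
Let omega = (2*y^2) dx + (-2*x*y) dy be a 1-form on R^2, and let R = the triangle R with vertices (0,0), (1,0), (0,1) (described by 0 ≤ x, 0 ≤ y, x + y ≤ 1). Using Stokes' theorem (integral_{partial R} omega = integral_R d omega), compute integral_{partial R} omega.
integral_(partial R) omega = -1

Stokes: integral_partial_R omega = integral_R d omega with d omega = (∂Q/∂x - ∂P/∂y) dx ∧ dy.
  ∂Q/∂x = -2*y
  ∂P/∂y = 4*y
  integrand = ∂Q/∂x - ∂P/∂y = -6*y.
Integrating over R: integral_0^1 integral_0^{1-x} (-6*y) dy dx = -1.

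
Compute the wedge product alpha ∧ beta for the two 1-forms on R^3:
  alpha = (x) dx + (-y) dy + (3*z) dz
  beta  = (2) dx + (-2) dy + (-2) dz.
alpha ∧ beta = (-2*x + 2*y) dx ∧ dy + (-2*x - 6*z) dx ∧ dz + (2*y + 6*z) dy ∧ dz

Distribute the wedge, using dx_i ∧ dx_j = -dx_j ∧ dx_i and dx_i ∧ dx_i = 0. For each pair (i, j) with i < j, the coefficient of dx_i ∧ dx_j in alpha ∧ beta is (alpha_i * beta_j - alpha_j * beta_i). Collecting: alpha ∧ beta = (-2*x + 2*y) dx ∧ dy + (-2*x - 6*z) dx ∧ dz + (2*y + 6*z) dy ∧ dz.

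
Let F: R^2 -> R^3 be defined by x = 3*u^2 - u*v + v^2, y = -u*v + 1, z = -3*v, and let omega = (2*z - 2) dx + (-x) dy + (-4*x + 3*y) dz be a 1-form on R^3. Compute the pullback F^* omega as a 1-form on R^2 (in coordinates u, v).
F^* omega = (3*u^2*v - u*v^2 - 36*u*v - 12*u + v^3 + 6*v^2 + 2*v) du + (3*u^3 - u^2*v + 36*u^2 + u*v^2 + 3*u*v + 2*u - 4*v - 9) dv

Using F^*(f dg) = (f ∘ F) d(g ∘ F), substitute each coordinate x_i by F_i(u, v) in f_i, and replace dx_i by d F_i = (∂F_i/∂u) du + (∂F_i/∂v) dv.
  For the x component: f_1(F) = -6*v - 2; d F_1 = (6*u - v) du + (-u + 2*v) dv
  For the y component: f_2(F) = -3*u^2 + u*v - v^2; d F_2 = (-v) du + (-u) dv
  For the z component: f_3(F) = -12*u^2 + u*v - 4*v^2 + 3; d F_3 = (0) du + (-3) dv
Combining and collecting du, dv coefficients:
  coeff of du: 3*u^2*v - u*v^2 - 36*u*v - 12*u + v^3 + 6*v^2 + 2*v
  coeff of dv: 3*u^3 - u^2*v + 36*u^2 + u*v^2 + 3*u*v + 2*u - 4*v - 9
F^* omega = (3*u^2*v - u*v^2 - 36*u*v - 12*u + v^3 + 6*v^2 + 2*v) du + (3*u^3 - u^2*v + 36*u^2 + u*v^2 + 3*u*v + 2*u - 4*v - 9) dv.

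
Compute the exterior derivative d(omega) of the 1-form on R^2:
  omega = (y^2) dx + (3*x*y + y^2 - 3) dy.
d(omega) = (y) dx ∧ dy

For a 1-form omega = sum_i f_i dx_i, the exterior derivative is
  d(omega) = sum_{i < j} (∂f_j/∂x_i - ∂f_i/∂x_j) dx_i ∧ dx_j.
  coefficient of dx ∧ dy: ∂f_2/∂x - ∂f_1/∂y = ∂(3*x*y + y^2 - 3)/∂x - ∂(y^2)/∂y = y
Assembling: d(omega) = (y) dx ∧ dy.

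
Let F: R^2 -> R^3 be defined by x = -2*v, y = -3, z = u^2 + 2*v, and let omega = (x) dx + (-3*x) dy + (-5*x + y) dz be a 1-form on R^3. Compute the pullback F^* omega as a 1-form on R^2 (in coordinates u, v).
F^* omega = (2*u*(10*v - 3)) du + (24*v - 6) dv

Using F^*(f dg) = (f ∘ F) d(g ∘ F), substitute each coordinate x_i by F_i(u, v) in f_i, and replace dx_i by d F_i = (∂F_i/∂u) du + (∂F_i/∂v) dv.
  For the x component: f_1(F) = -2*v; d F_1 = (0) du + (-2) dv
  For the y component: f_2(F) = 6*v; d F_2 = (0) du + (0) dv
  For the z component: f_3(F) = 10*v - 3; d F_3 = (2*u) du + (2) dv
Combining and collecting du, dv coefficients:
  coeff of du: 2*u*(10*v - 3)
  coeff of dv: 24*v - 6
F^* omega = (2*u*(10*v - 3)) du + (24*v - 6) dv.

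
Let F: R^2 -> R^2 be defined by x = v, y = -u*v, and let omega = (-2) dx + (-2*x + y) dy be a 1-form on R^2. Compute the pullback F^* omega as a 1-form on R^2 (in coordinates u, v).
F^* omega = (v^2*(u + 2)) du + (u^2*v + 2*u*v - 2) dv

Using F^*(f dg) = (f ∘ F) d(g ∘ F), substitute each coordinate x_i by F_i(u, v) in f_i, and replace dx_i by d F_i = (∂F_i/∂u) du + (∂F_i/∂v) dv.
  For the x component: f_1(F) = -2; d F_1 = (0) du + (1) dv
  For the y component: f_2(F) = v*(-u - 2); d F_2 = (-v) du + (-u) dv
Combining and collecting du, dv coefficients:
  coeff of du: v^2*(u + 2)
  coeff of dv: u^2*v + 2*u*v - 2
F^* omega = (v^2*(u + 2)) du + (u^2*v + 2*u*v - 2) dv.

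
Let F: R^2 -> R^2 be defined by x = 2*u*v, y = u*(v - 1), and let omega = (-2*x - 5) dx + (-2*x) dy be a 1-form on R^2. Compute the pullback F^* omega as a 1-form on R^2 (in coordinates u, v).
F^* omega = (2*v*(-6*u*v + 2*u - 5)) du + (2*u*(-6*u*v - 5)) dv

Using F^*(f dg) = (f ∘ F) d(g ∘ F), substitute each coordinate x_i by F_i(u, v) in f_i, and replace dx_i by d F_i = (∂F_i/∂u) du + (∂F_i/∂v) dv.
  For the x component: f_1(F) = -4*u*v - 5; d F_1 = (2*v) du + (2*u) dv
  For the y component: f_2(F) = -4*u*v; d F_2 = (v - 1) du + (u) dv
Combining and collecting du, dv coefficients:
  coeff of du: 2*v*(-6*u*v + 2*u - 5)
  coeff of dv: 2*u*(-6*u*v - 5)
F^* omega = (2*v*(-6*u*v + 2*u - 5)) du + (2*u*(-6*u*v - 5)) dv.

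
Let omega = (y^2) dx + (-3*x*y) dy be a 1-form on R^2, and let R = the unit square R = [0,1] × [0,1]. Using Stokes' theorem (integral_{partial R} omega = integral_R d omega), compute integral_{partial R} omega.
integral_(partial R) omega = -5/2

Stokes: integral_partial_R omega = integral_R d omega with d omega = (∂Q/∂x - ∂P/∂y) dx ∧ dy.
  ∂Q/∂x = -3*y
  ∂P/∂y = 2*y
  integrand = ∂Q/∂x - ∂P/∂y = -5*y.
Integrating over R: integral_0^1 integral_0^1 (-5*y) dx dy = -5/2.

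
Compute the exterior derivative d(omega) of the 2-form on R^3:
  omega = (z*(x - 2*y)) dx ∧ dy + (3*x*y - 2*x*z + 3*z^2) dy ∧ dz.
d(omega) = (x + y - 2*z) dx ∧ dy ∧ dz

For a 2-form omega = sum_{i<j} g_{ij} dx_i ∧ dx_j, the exterior derivative is
  d(omega) = sum_{i<j} d(g_{ij}) ∧ dx_i ∧ dx_j = sum_{i<j, k} (∂g_{ij}/∂x_k) dx_k ∧ dx_i ∧ dx_j.
Expand each term, using dx_k ∧ dx_i ∧ dx_j = sgn(permutation) dx_{(a)} ∧ dx_{(b)} ∧ dx_{(c)} with (a < b < c) sorted:
  d(z*(x - 2*y)) includes (∂/∂z)(z*(x - 2*y)) dz = (x - 2*y) dz, which multiplied by dx ∧ dy gives (x - 2*y) dx ∧ dy ∧ dz
  d(3*x*y - 2*x*z + 3*z^2) includes (∂/∂x)(3*x*y - 2*x*z + 3*z^2) dx = (3*y - 2*z) dx, which multiplied by dy ∧ dz gives (3*y - 2*z) dx ∧ dy ∧ dz
Collecting like 3-forms: d(omega) = (x + y - 2*z) dx ∧ dy ∧ dz.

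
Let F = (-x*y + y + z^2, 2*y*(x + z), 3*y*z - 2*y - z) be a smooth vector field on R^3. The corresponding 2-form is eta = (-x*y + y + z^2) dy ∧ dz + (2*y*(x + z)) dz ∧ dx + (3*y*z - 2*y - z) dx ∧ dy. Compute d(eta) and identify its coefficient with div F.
d(eta) = (2*x + 2*y + 2*z - 1) dx ∧ dy ∧ dz; div F = 2*x + 2*y + 2*z - 1

For a 2-form in R^3 of the form above, applying d gives a 3-form with coefficient ∂P/∂x + ∂Q/∂y + ∂R/∂z:
  ∂P/∂x = -y
  ∂Q/∂y = 2*x + 2*z
  ∂R/∂z = 3*y - 1
Sum = 2*x + 2*y + 2*z - 1, which is exactly div F.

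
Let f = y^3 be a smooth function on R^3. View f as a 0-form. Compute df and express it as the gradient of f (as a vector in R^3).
df = (0) dx + (3*y^2) dy + (0) dz; grad f = (0, 3*y^2, 0)

For a 0-form f, d f = (∂f/∂x) dx + (∂f/∂y) dy + (∂f/∂z) dz. The components of the vector representation are exactly the entries of grad f in Cartesian coordinates:
  ∂f/∂x = 0
  ∂f/∂y = 3*y^2
  ∂f/∂z = 0.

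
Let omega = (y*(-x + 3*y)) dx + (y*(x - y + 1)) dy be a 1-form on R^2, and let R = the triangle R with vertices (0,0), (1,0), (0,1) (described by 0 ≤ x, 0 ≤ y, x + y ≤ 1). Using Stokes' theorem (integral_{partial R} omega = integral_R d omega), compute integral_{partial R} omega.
integral_(partial R) omega = -2/3

Stokes: integral_partial_R omega = integral_R d omega with d omega = (∂Q/∂x - ∂P/∂y) dx ∧ dy.
  ∂Q/∂x = y
  ∂P/∂y = -x + 6*y
  integrand = ∂Q/∂x - ∂P/∂y = x - 5*y.
Integrating over R: integral_0^1 integral_0^{1-x} (x - 5*y) dy dx = -2/3.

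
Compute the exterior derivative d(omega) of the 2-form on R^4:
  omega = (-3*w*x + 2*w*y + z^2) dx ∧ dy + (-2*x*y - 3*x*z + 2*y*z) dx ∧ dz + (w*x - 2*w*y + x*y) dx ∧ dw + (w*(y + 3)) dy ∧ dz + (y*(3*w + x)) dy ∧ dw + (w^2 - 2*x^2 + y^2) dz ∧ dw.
d(omega) = (2*x) dx ∧ dy ∧ dz + (2*w - 4*x + 3*y) dx ∧ dy ∧ dw + (3*y + 3) dy ∧ dz ∧ dw + (-4*x) dx ∧ dz ∧ dw

For a 2-form omega = sum_{i<j} g_{ij} dx_i ∧ dx_j, the exterior derivative is
  d(omega) = sum_{i<j} d(g_{ij}) ∧ dx_i ∧ dx_j = sum_{i<j, k} (∂g_{ij}/∂x_k) dx_k ∧ dx_i ∧ dx_j.
Expand each term, using dx_k ∧ dx_i ∧ dx_j = sgn(permutation) dx_{(a)} ∧ dx_{(b)} ∧ dx_{(c)} with (a < b < c) sorted:
  d(-3*w*x + 2*w*y + z^2) includes (∂/∂z)(-3*w*x + 2*w*y + z^2) dz = (2*z) dz, which multiplied by dx ∧ dy gives (2*z) dx ∧ dy ∧ dz
  d(-3*w*x + 2*w*y + z^2) includes (∂/∂w)(-3*w*x + 2*w*y + z^2) dw = (-3*x + 2*y) dw, which multiplied by dx ∧ dy gives (-3*x + 2*y) dx ∧ dy ∧ dw
  d(-2*x*y - 3*x*z + 2*y*z) includes (∂/∂y)(-2*x*y - 3*x*z + 2*y*z) dy = (-2*x + 2*z) dy, which multiplied by dx ∧ dz gives (2*x - 2*z) dx ∧ dy ∧ dz
  d(w*x - 2*w*y + x*y) includes (∂/∂y)(w*x - 2*w*y + x*y) dy = (-2*w + x) dy, which multiplied by dx ∧ dw gives (2*w - x) dx ∧ dy ∧ dw
  d(w*(y + 3)) includes (∂/∂w)(w*(y + 3)) dw = (y + 3) dw, which multiplied by dy ∧ dz gives (y + 3) dy ∧ dz ∧ dw
  d(y*(3*w + x)) includes (∂/∂x)(y*(3*w + x)) dx = (y) dx, which multiplied by dy ∧ dw gives (y) dx ∧ dy ∧ dw
  d(w^2 - 2*x^2 + y^2) includes (∂/∂x)(w^2 - 2*x^2 + y^2) dx = (-4*x) dx, which multiplied by dz ∧ dw gives (-4*x) dx ∧ dz ∧ dw
  d(w^2 - 2*x^2 + y^2) includes (∂/∂y)(w^2 - 2*x^2 + y^2) dy = (2*y) dy, which multiplied by dz ∧ dw gives (2*y) dy ∧ dz ∧ dw
Collecting like 3-forms: d(omega) = (2*x) dx ∧ dy ∧ dz + (2*w - 4*x + 3*y) dx ∧ dy ∧ dw + (3*y + 3) dy ∧ dz ∧ dw + (-4*x) dx ∧ dz ∧ dw.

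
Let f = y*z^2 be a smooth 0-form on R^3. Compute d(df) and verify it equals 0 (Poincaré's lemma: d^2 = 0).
d(df) = 0

Step 1: df = sum_i (∂f/∂x_i) dx_i = (0) dx + (z^2) dy + (2*y*z) dz.
Step 2: Apply d again. Using the 1-form formula, the coefficient of dx ∧ dy in d(df) is ∂^2 f/∂x ∂y - ∂^2 f/∂y ∂x = (0) - (0) = 0 (equality of mixed partials for smooth f).
Similarly for dx ∧ dz and dy ∧ dz — all coefficients vanish. So d(df) = 0.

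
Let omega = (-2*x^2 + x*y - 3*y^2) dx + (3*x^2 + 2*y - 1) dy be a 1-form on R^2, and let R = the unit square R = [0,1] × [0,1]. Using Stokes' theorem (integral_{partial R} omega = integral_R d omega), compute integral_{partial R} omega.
integral_(partial R) omega = 11/2

Stokes: integral_partial_R omega = integral_R d omega with d omega = (∂Q/∂x - ∂P/∂y) dx ∧ dy.
  ∂Q/∂x = 6*x
  ∂P/∂y = x - 6*y
  integrand = ∂Q/∂x - ∂P/∂y = 5*x + 6*y.
Integrating over R: integral_0^1 integral_0^1 (5*x + 6*y) dx dy = 11/2.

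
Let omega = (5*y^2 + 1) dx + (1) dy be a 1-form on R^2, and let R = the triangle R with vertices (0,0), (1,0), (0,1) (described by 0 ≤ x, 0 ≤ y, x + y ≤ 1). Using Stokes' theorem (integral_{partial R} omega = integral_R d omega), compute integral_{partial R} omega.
integral_(partial R) omega = -5/3

Stokes: integral_partial_R omega = integral_R d omega with d omega = (∂Q/∂x - ∂P/∂y) dx ∧ dy.
  ∂Q/∂x = 0
  ∂P/∂y = 10*y
  integrand = ∂Q/∂x - ∂P/∂y = -10*y.
Integrating over R: integral_0^1 integral_0^{1-x} (-10*y) dy dx = -5/3.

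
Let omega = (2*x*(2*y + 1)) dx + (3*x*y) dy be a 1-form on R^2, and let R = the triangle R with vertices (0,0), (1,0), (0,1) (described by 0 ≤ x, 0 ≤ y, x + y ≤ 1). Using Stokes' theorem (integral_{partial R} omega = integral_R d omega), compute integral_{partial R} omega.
integral_(partial R) omega = -1/6

Stokes: integral_partial_R omega = integral_R d omega with d omega = (∂Q/∂x - ∂P/∂y) dx ∧ dy.
  ∂Q/∂x = 3*y
  ∂P/∂y = 4*x
  integrand = ∂Q/∂x - ∂P/∂y = -4*x + 3*y.
Integrating over R: integral_0^1 integral_0^{1-x} (-4*x + 3*y) dy dx = -1/6.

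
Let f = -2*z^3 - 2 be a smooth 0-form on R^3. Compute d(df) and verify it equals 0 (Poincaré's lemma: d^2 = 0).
d(df) = 0

Step 1: df = sum_i (∂f/∂x_i) dx_i = (0) dx + (0) dy + (-6*z^2) dz.
Step 2: Apply d again. Using the 1-form formula, the coefficient of dx ∧ dy in d(df) is ∂^2 f/∂x ∂y - ∂^2 f/∂y ∂x = (0) - (0) = 0 (equality of mixed partials for smooth f).
Similarly for dx ∧ dz and dy ∧ dz — all coefficients vanish. So d(df) = 0.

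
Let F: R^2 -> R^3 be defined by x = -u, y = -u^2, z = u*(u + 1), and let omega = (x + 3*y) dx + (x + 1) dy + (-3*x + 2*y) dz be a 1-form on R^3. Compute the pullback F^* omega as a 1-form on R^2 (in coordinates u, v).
F^* omega = (u*(-4*u^2 + 9*u + 2)) du

Using F^*(f dg) = (f ∘ F) d(g ∘ F), substitute each coordinate x_i by F_i(u, v) in f_i, and replace dx_i by d F_i = (∂F_i/∂u) du + (∂F_i/∂v) dv.
  For the x component: f_1(F) = u*(-3*u - 1); d F_1 = (-1) du + (0) dv
  For the y component: f_2(F) = 1 - u; d F_2 = (-2*u) du + (0) dv
  For the z component: f_3(F) = u*(3 - 2*u); d F_3 = (2*u + 1) du + (0) dv
Combining and collecting du, dv coefficients:
  coeff of du: u*(-4*u^2 + 9*u + 2)
  coeff of dv: 0
F^* omega = (u*(-4*u^2 + 9*u + 2)) du.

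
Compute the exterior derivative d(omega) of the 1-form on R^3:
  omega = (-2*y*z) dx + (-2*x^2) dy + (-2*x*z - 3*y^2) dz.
d(omega) = (-4*x + 2*z) dx ∧ dy + (2*y - 2*z) dx ∧ dz + (-6*y) dy ∧ dz

For a 1-form omega = sum_i f_i dx_i, the exterior derivative is
  d(omega) = sum_{i < j} (∂f_j/∂x_i - ∂f_i/∂x_j) dx_i ∧ dx_j.
  coefficient of dx ∧ dy: ∂f_2/∂x - ∂f_1/∂y = ∂(-2*x^2)/∂x - ∂(-2*y*z)/∂y = -4*x + 2*z
  coefficient of dx ∧ dz: ∂f_3/∂x - ∂f_1/∂z = ∂(-2*x*z - 3*y^2)/∂x - ∂(-2*y*z)/∂z = 2*y - 2*z
  coefficient of dy ∧ dz: ∂f_3/∂y - ∂f_2/∂z = ∂(-2*x*z - 3*y^2)/∂y - ∂(-2*x^2)/∂z = -6*y
Assembling: d(omega) = (-4*x + 2*z) dx ∧ dy + (2*y - 2*z) dx ∧ dz + (-6*y) dy ∧ dz.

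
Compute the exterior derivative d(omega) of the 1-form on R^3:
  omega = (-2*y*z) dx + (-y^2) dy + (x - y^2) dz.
d(omega) = (2*z) dx ∧ dy + (2*y + 1) dx ∧ dz + (-2*y) dy ∧ dz

For a 1-form omega = sum_i f_i dx_i, the exterior derivative is
  d(omega) = sum_{i < j} (∂f_j/∂x_i - ∂f_i/∂x_j) dx_i ∧ dx_j.
  coefficient of dx ∧ dy: ∂f_2/∂x - ∂f_1/∂y = ∂(-y^2)/∂x - ∂(-2*y*z)/∂y = 2*z
  coefficient of dx ∧ dz: ∂f_3/∂x - ∂f_1/∂z = ∂(x - y^2)/∂x - ∂(-2*y*z)/∂z = 2*y + 1
  coefficient of dy ∧ dz: ∂f_3/∂y - ∂f_2/∂z = ∂(x - y^2)/∂y - ∂(-y^2)/∂z = -2*y
Assembling: d(omega) = (2*z) dx ∧ dy + (2*y + 1) dx ∧ dz + (-2*y) dy ∧ dz.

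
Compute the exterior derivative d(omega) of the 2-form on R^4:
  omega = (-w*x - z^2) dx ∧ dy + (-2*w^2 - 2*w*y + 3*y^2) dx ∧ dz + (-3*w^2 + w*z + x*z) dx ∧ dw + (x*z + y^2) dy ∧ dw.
d(omega) = (2*w - 6*y - 2*z) dx ∧ dy ∧ dz + (-x + z) dx ∧ dy ∧ dw + (-5*w - x - 2*y) dx ∧ dz ∧ dw + (-x) dy ∧ dz ∧ dw

For a 2-form omega = sum_{i<j} g_{ij} dx_i ∧ dx_j, the exterior derivative is
  d(omega) = sum_{i<j} d(g_{ij}) ∧ dx_i ∧ dx_j = sum_{i<j, k} (∂g_{ij}/∂x_k) dx_k ∧ dx_i ∧ dx_j.
Expand each term, using dx_k ∧ dx_i ∧ dx_j = sgn(permutation) dx_{(a)} ∧ dx_{(b)} ∧ dx_{(c)} with (a < b < c) sorted:
  d(-w*x - z^2) includes (∂/∂z)(-w*x - z^2) dz = (-2*z) dz, which multiplied by dx ∧ dy gives (-2*z) dx ∧ dy ∧ dz
  d(-w*x - z^2) includes (∂/∂w)(-w*x - z^2) dw = (-x) dw, which multiplied by dx ∧ dy gives (-x) dx ∧ dy ∧ dw
  d(-2*w^2 - 2*w*y + 3*y^2) includes (∂/∂y)(-2*w^2 - 2*w*y + 3*y^2) dy = (-2*w + 6*y) dy, which multiplied by dx ∧ dz gives (2*w - 6*y) dx ∧ dy ∧ dz
  d(-2*w^2 - 2*w*y + 3*y^2) includes (∂/∂w)(-2*w^2 - 2*w*y + 3*y^2) dw = (-4*w - 2*y) dw, which multiplied by dx ∧ dz gives (-4*w - 2*y) dx ∧ dz ∧ dw
  d(-3*w^2 + w*z + x*z) includes (∂/∂z)(-3*w^2 + w*z + x*z) dz = (w + x) dz, which multiplied by dx ∧ dw gives (-w - x) dx ∧ dz ∧ dw
  d(x*z + y^2) includes (∂/∂x)(x*z + y^2) dx = (z) dx, which multiplied by dy ∧ dw gives (z) dx ∧ dy ∧ dw
  d(x*z + y^2) includes (∂/∂z)(x*z + y^2) dz = (x) dz, which multiplied by dy ∧ dw gives (-x) dy ∧ dz ∧ dw
Collecting like 3-forms: d(omega) = (2*w - 6*y - 2*z) dx ∧ dy ∧ dz + (-x + z) dx ∧ dy ∧ dw + (-5*w - x - 2*y) dx ∧ dz ∧ dw + (-x) dy ∧ dz ∧ dw.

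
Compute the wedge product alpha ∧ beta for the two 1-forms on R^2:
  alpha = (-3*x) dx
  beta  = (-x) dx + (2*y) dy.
alpha ∧ beta = (-6*x*y) dx ∧ dy

Distribute the wedge, using dx_i ∧ dx_j = -dx_j ∧ dx_i and dx_i ∧ dx_i = 0. For each pair (i, j) with i < j, the coefficient of dx_i ∧ dx_j in alpha ∧ beta is (alpha_i * beta_j - alpha_j * beta_i). Collecting: alpha ∧ beta = (-6*x*y) dx ∧ dy.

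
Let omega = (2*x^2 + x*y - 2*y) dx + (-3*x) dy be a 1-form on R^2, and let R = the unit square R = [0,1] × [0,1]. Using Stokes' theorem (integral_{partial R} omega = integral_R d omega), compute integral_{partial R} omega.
integral_(partial R) omega = -3/2

Stokes: integral_partial_R omega = integral_R d omega with d omega = (∂Q/∂x - ∂P/∂y) dx ∧ dy.
  ∂Q/∂x = -3
  ∂P/∂y = x - 2
  integrand = ∂Q/∂x - ∂P/∂y = -x - 1.
Integrating over R: integral_0^1 integral_0^1 (-x - 1) dx dy = -3/2.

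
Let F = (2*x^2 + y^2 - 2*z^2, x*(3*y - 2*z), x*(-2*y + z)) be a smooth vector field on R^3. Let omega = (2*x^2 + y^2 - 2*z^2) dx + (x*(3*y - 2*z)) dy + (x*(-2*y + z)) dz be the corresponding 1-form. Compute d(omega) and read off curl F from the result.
d(omega) = (0) dy ∧ dz + (2*y - 5*z) dz ∧ dx + (y - 2*z) dx ∧ dy; curl F = (0, 2*y - 5*z, y - 2*z)

d omega = sum_{i<j} (∂f_j/∂x_i - ∂f_i/∂x_j) dx_i ∧ dx_j. Under the identification (dy ∧ dz, dz ∧ dx, dx ∧ dy) ↔ (e_x, e_y, e_z), the coefficients are exactly the components of curl F. Compute:
  ∂R/∂y - ∂Q/∂z = (-2*x) - (-2*x) = 0
  ∂P/∂z - ∂R/∂x = (-4*z) - (-2*y + z) = 2*y - 5*z
  ∂Q/∂x - ∂P/∂y = (3*y - 2*z) - (2*y) = y - 2*z.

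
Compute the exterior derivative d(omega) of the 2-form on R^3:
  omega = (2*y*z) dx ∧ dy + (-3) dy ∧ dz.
d(omega) = (2*y) dx ∧ dy ∧ dz

For a 2-form omega = sum_{i<j} g_{ij} dx_i ∧ dx_j, the exterior derivative is
  d(omega) = sum_{i<j} d(g_{ij}) ∧ dx_i ∧ dx_j = sum_{i<j, k} (∂g_{ij}/∂x_k) dx_k ∧ dx_i ∧ dx_j.
Expand each term, using dx_k ∧ dx_i ∧ dx_j = sgn(permutation) dx_{(a)} ∧ dx_{(b)} ∧ dx_{(c)} with (a < b < c) sorted:
  d(2*y*z) includes (∂/∂z)(2*y*z) dz = (2*y) dz, which multiplied by dx ∧ dy gives (2*y) dx ∧ dy ∧ dz
Collecting like 3-forms: d(omega) = (2*y) dx ∧ dy ∧ dz.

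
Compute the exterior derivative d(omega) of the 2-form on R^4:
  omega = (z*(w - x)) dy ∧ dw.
d(omega) = (-z) dx ∧ dy ∧ dw + (-w + x) dy ∧ dz ∧ dw

For a 2-form omega = sum_{i<j} g_{ij} dx_i ∧ dx_j, the exterior derivative is
  d(omega) = sum_{i<j} d(g_{ij}) ∧ dx_i ∧ dx_j = sum_{i<j, k} (∂g_{ij}/∂x_k) dx_k ∧ dx_i ∧ dx_j.
Expand each term, using dx_k ∧ dx_i ∧ dx_j = sgn(permutation) dx_{(a)} ∧ dx_{(b)} ∧ dx_{(c)} with (a < b < c) sorted:
  d(z*(w - x)) includes (∂/∂x)(z*(w - x)) dx = (-z) dx, which multiplied by dy ∧ dw gives (-z) dx ∧ dy ∧ dw
  d(z*(w - x)) includes (∂/∂z)(z*(w - x)) dz = (w - x) dz, which multiplied by dy ∧ dw gives (-w + x) dy ∧ dz ∧ dw
Collecting like 3-forms: d(omega) = (-z) dx ∧ dy ∧ dw + (-w + x) dy ∧ dz ∧ dw.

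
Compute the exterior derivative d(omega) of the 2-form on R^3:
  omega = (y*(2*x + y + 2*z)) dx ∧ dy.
d(omega) = (2*y) dx ∧ dy ∧ dz

For a 2-form omega = sum_{i<j} g_{ij} dx_i ∧ dx_j, the exterior derivative is
  d(omega) = sum_{i<j} d(g_{ij}) ∧ dx_i ∧ dx_j = sum_{i<j, k} (∂g_{ij}/∂x_k) dx_k ∧ dx_i ∧ dx_j.
Expand each term, using dx_k ∧ dx_i ∧ dx_j = sgn(permutation) dx_{(a)} ∧ dx_{(b)} ∧ dx_{(c)} with (a < b < c) sorted:
  d(y*(2*x + y + 2*z)) includes (∂/∂z)(y*(2*x + y + 2*z)) dz = (2*y) dz, which multiplied by dx ∧ dy gives (2*y) dx ∧ dy ∧ dz
Collecting like 3-forms: d(omega) = (2*y) dx ∧ dy ∧ dz.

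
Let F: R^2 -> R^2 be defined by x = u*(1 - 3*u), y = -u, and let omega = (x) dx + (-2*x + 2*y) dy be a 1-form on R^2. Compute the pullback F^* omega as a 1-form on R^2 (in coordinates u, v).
F^* omega = (u*(18*u^2 - 15*u + 5)) du

Using F^*(f dg) = (f ∘ F) d(g ∘ F), substitute each coordinate x_i by F_i(u, v) in f_i, and replace dx_i by d F_i = (∂F_i/∂u) du + (∂F_i/∂v) dv.
  For the x component: f_1(F) = u*(1 - 3*u); d F_1 = (1 - 6*u) du + (0) dv
  For the y component: f_2(F) = 2*u*(3*u - 2); d F_2 = (-1) du + (0) dv
Combining and collecting du, dv coefficients:
  coeff of du: u*(18*u^2 - 15*u + 5)
  coeff of dv: 0
F^* omega = (u*(18*u^2 - 15*u + 5)) du.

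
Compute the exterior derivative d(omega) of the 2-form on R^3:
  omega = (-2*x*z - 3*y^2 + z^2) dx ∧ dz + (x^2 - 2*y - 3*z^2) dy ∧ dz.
d(omega) = (2*x + 6*y) dx ∧ dy ∧ dz

For a 2-form omega = sum_{i<j} g_{ij} dx_i ∧ dx_j, the exterior derivative is
  d(omega) = sum_{i<j} d(g_{ij}) ∧ dx_i ∧ dx_j = sum_{i<j, k} (∂g_{ij}/∂x_k) dx_k ∧ dx_i ∧ dx_j.
Expand each term, using dx_k ∧ dx_i ∧ dx_j = sgn(permutation) dx_{(a)} ∧ dx_{(b)} ∧ dx_{(c)} with (a < b < c) sorted:
  d(-2*x*z - 3*y^2 + z^2) includes (∂/∂y)(-2*x*z - 3*y^2 + z^2) dy = (-6*y) dy, which multiplied by dx ∧ dz gives (6*y) dx ∧ dy ∧ dz
  d(x^2 - 2*y - 3*z^2) includes (∂/∂x)(x^2 - 2*y - 3*z^2) dx = (2*x) dx, which multiplied by dy ∧ dz gives (2*x) dx ∧ dy ∧ dz
Collecting like 3-forms: d(omega) = (2*x + 6*y) dx ∧ dy ∧ dz.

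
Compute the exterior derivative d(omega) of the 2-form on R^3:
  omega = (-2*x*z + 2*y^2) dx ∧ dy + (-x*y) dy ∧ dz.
d(omega) = (-2*x - y) dx ∧ dy ∧ dz

For a 2-form omega = sum_{i<j} g_{ij} dx_i ∧ dx_j, the exterior derivative is
  d(omega) = sum_{i<j} d(g_{ij}) ∧ dx_i ∧ dx_j = sum_{i<j, k} (∂g_{ij}/∂x_k) dx_k ∧ dx_i ∧ dx_j.
Expand each term, using dx_k ∧ dx_i ∧ dx_j = sgn(permutation) dx_{(a)} ∧ dx_{(b)} ∧ dx_{(c)} with (a < b < c) sorted:
  d(-2*x*z + 2*y^2) includes (∂/∂z)(-2*x*z + 2*y^2) dz = (-2*x) dz, which multiplied by dx ∧ dy gives (-2*x) dx ∧ dy ∧ dz
  d(-x*y) includes (∂/∂x)(-x*y) dx = (-y) dx, which multiplied by dy ∧ dz gives (-y) dx ∧ dy ∧ dz
Collecting like 3-forms: d(omega) = (-2*x - y) dx ∧ dy ∧ dz.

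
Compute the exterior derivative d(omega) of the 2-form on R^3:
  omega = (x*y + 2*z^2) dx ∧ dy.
d(omega) = (4*z) dx ∧ dy ∧ dz

For a 2-form omega = sum_{i<j} g_{ij} dx_i ∧ dx_j, the exterior derivative is
  d(omega) = sum_{i<j} d(g_{ij}) ∧ dx_i ∧ dx_j = sum_{i<j, k} (∂g_{ij}/∂x_k) dx_k ∧ dx_i ∧ dx_j.
Expand each term, using dx_k ∧ dx_i ∧ dx_j = sgn(permutation) dx_{(a)} ∧ dx_{(b)} ∧ dx_{(c)} with (a < b < c) sorted:
  d(x*y + 2*z^2) includes (∂/∂z)(x*y + 2*z^2) dz = (4*z) dz, which multiplied by dx ∧ dy gives (4*z) dx ∧ dy ∧ dz
Collecting like 3-forms: d(omega) = (4*z) dx ∧ dy ∧ dz.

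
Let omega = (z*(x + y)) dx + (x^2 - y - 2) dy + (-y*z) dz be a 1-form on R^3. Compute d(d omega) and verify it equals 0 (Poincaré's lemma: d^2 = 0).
d(d omega) = 0

Step 1: d omega = sum_{i<j} (∂f_j/∂x_i - ∂f_i/∂x_j) dx_i ∧ dx_j:
  coeff of dx ∧ dy: 2*x - z
  coeff of dx ∧ dz: -x - y
  coeff of dy ∧ dz: -z
Step 2: Apply d again to each 2-form coefficient. The only possible 3-form in R^3 is dx ∧ dy ∧ dz, with coefficient
  ∂(coeff of dy∧dz)/∂x - ∂(coeff of dx∧dz)/∂y + ∂(coeff of dx∧dy)/∂z
  = ∂/∂x (-z) - ∂/∂y (-x - y) + ∂/∂z (2*x - z).
Each of these terms simplifies to sums of mixed partials that cancel in pairs. The result is 0 (by equality of mixed partials for smooth functions — Schwarz / Clairaut).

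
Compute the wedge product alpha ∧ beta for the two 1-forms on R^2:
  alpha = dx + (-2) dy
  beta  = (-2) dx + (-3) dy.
alpha ∧ beta = (-7) dx ∧ dy

Distribute the wedge, using dx_i ∧ dx_j = -dx_j ∧ dx_i and dx_i ∧ dx_i = 0. For each pair (i, j) with i < j, the coefficient of dx_i ∧ dx_j in alpha ∧ beta is (alpha_i * beta_j - alpha_j * beta_i). Collecting: alpha ∧ beta = (-7) dx ∧ dy.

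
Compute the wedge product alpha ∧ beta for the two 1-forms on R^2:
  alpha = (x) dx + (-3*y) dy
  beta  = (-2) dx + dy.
alpha ∧ beta = (x - 6*y) dx ∧ dy

Distribute the wedge, using dx_i ∧ dx_j = -dx_j ∧ dx_i and dx_i ∧ dx_i = 0. For each pair (i, j) with i < j, the coefficient of dx_i ∧ dx_j in alpha ∧ beta is (alpha_i * beta_j - alpha_j * beta_i). Collecting: alpha ∧ beta = (x - 6*y) dx ∧ dy.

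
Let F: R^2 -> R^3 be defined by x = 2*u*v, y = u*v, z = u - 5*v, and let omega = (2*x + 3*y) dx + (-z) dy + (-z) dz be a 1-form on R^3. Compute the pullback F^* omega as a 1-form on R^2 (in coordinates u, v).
F^* omega = (14*u*v^2 - u*v - u + 5*v^2 + 5*v) du + (14*u^2*v - u^2 + 5*u*v + 5*u - 25*v) dv

Using F^*(f dg) = (f ∘ F) d(g ∘ F), substitute each coordinate x_i by F_i(u, v) in f_i, and replace dx_i by d F_i = (∂F_i/∂u) du + (∂F_i/∂v) dv.
  For the x component: f_1(F) = 7*u*v; d F_1 = (2*v) du + (2*u) dv
  For the y component: f_2(F) = -u + 5*v; d F_2 = (v) du + (u) dv
  For the z component: f_3(F) = -u + 5*v; d F_3 = (1) du + (-5) dv
Combining and collecting du, dv coefficients:
  coeff of du: 14*u*v^2 - u*v - u + 5*v^2 + 5*v
  coeff of dv: 14*u^2*v - u^2 + 5*u*v + 5*u - 25*v
F^* omega = (14*u*v^2 - u*v - u + 5*v^2 + 5*v) du + (14*u^2*v - u^2 + 5*u*v + 5*u - 25*v) dv.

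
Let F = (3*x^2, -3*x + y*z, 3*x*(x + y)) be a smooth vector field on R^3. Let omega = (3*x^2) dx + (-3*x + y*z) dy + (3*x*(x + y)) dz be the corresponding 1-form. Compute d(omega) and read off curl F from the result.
d(omega) = (3*x - y) dy ∧ dz + (-6*x - 3*y) dz ∧ dx + (-3) dx ∧ dy; curl F = (3*x - y, -6*x - 3*y, -3)

d omega = sum_{i<j} (∂f_j/∂x_i - ∂f_i/∂x_j) dx_i ∧ dx_j. Under the identification (dy ∧ dz, dz ∧ dx, dx ∧ dy) ↔ (e_x, e_y, e_z), the coefficients are exactly the components of curl F. Compute:
  ∂R/∂y - ∂Q/∂z = (3*x) - (y) = 3*x - y
  ∂P/∂z - ∂R/∂x = (0) - (6*x + 3*y) = -6*x - 3*y
  ∂Q/∂x - ∂P/∂y = (-3) - (0) = -3.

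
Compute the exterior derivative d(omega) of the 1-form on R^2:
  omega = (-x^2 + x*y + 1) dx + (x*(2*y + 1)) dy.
d(omega) = (-x + 2*y + 1) dx ∧ dy

For a 1-form omega = sum_i f_i dx_i, the exterior derivative is
  d(omega) = sum_{i < j} (∂f_j/∂x_i - ∂f_i/∂x_j) dx_i ∧ dx_j.
  coefficient of dx ∧ dy: ∂f_2/∂x - ∂f_1/∂y = ∂(x*(2*y + 1))/∂x - ∂(-x^2 + x*y + 1)/∂y = -x + 2*y + 1
Assembling: d(omega) = (-x + 2*y + 1) dx ∧ dy.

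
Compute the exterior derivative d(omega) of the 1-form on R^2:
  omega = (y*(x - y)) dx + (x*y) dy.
d(omega) = (-x + 3*y) dx ∧ dy

For a 1-form omega = sum_i f_i dx_i, the exterior derivative is
  d(omega) = sum_{i < j} (∂f_j/∂x_i - ∂f_i/∂x_j) dx_i ∧ dx_j.
  coefficient of dx ∧ dy: ∂f_2/∂x - ∂f_1/∂y = ∂(x*y)/∂x - ∂(y*(x - y))/∂y = -x + 3*y
Assembling: d(omega) = (-x + 3*y) dx ∧ dy.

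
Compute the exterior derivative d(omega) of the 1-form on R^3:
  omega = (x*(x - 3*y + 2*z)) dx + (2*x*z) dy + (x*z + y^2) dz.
d(omega) = (3*x + 2*z) dx ∧ dy + (-2*x + z) dx ∧ dz + (-2*x + 2*y) dy ∧ dz

For a 1-form omega = sum_i f_i dx_i, the exterior derivative is
  d(omega) = sum_{i < j} (∂f_j/∂x_i - ∂f_i/∂x_j) dx_i ∧ dx_j.
  coefficient of dx ∧ dy: ∂f_2/∂x - ∂f_1/∂y = ∂(2*x*z)/∂x - ∂(x*(x - 3*y + 2*z))/∂y = 3*x + 2*z
  coefficient of dx ∧ dz: ∂f_3/∂x - ∂f_1/∂z = ∂(x*z + y^2)/∂x - ∂(x*(x - 3*y + 2*z))/∂z = -2*x + z
  coefficient of dy ∧ dz: ∂f_3/∂y - ∂f_2/∂z = ∂(x*z + y^2)/∂y - ∂(2*x*z)/∂z = -2*x + 2*y
Assembling: d(omega) = (3*x + 2*z) dx ∧ dy + (-2*x + z) dx ∧ dz + (-2*x + 2*y) dy ∧ dz.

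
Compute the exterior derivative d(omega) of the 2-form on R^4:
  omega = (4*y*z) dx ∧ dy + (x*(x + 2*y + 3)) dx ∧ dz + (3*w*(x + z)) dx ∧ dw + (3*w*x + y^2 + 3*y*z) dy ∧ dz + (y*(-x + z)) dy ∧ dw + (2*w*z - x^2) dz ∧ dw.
d(omega) = (3*w - 2*x + 4*y) dx ∧ dy ∧ dz + (-3*w - 2*x) dx ∧ dz ∧ dw + (3*x - y) dy ∧ dz ∧ dw + (-y) dx ∧ dy ∧ dw

For a 2-form omega = sum_{i<j} g_{ij} dx_i ∧ dx_j, the exterior derivative is
  d(omega) = sum_{i<j} d(g_{ij}) ∧ dx_i ∧ dx_j = sum_{i<j, k} (∂g_{ij}/∂x_k) dx_k ∧ dx_i ∧ dx_j.
Expand each term, using dx_k ∧ dx_i ∧ dx_j = sgn(permutation) dx_{(a)} ∧ dx_{(b)} ∧ dx_{(c)} with (a < b < c) sorted:
  d(4*y*z) includes (∂/∂z)(4*y*z) dz = (4*y) dz, which multiplied by dx ∧ dy gives (4*y) dx ∧ dy ∧ dz
  d(x*(x + 2*y + 3)) includes (∂/∂y)(x*(x + 2*y + 3)) dy = (2*x) dy, which multiplied by dx ∧ dz gives (-2*x) dx ∧ dy ∧ dz
  d(3*w*(x + z)) includes (∂/∂z)(3*w*(x + z)) dz = (3*w) dz, which multiplied by dx ∧ dw gives (-3*w) dx ∧ dz ∧ dw
  d(3*w*x + y^2 + 3*y*z) includes (∂/∂x)(3*w*x + y^2 + 3*y*z) dx = (3*w) dx, which multiplied by dy ∧ dz gives (3*w) dx ∧ dy ∧ dz
  d(3*w*x + y^2 + 3*y*z) includes (∂/∂w)(3*w*x + y^2 + 3*y*z) dw = (3*x) dw, which multiplied by dy ∧ dz gives (3*x) dy ∧ dz ∧ dw
  d(y*(-x + z)) includes (∂/∂x)(y*(-x + z)) dx = (-y) dx, which multiplied by dy ∧ dw gives (-y) dx ∧ dy ∧ dw
  d(y*(-x + z)) includes (∂/∂z)(y*(-x + z)) dz = (y) dz, which multiplied by dy ∧ dw gives (-y) dy ∧ dz ∧ dw
  d(2*w*z - x^2) includes (∂/∂x)(2*w*z - x^2) dx = (-2*x) dx, which multiplied by dz ∧ dw gives (-2*x) dx ∧ dz ∧ dw
Collecting like 3-forms: d(omega) = (3*w - 2*x + 4*y) dx ∧ dy ∧ dz + (-3*w - 2*x) dx ∧ dz ∧ dw + (3*x - y) dy ∧ dz ∧ dw + (-y) dx ∧ dy ∧ dw.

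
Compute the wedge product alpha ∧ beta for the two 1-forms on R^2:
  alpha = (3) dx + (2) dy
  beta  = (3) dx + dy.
alpha ∧ beta = (-3) dx ∧ dy

Distribute the wedge, using dx_i ∧ dx_j = -dx_j ∧ dx_i and dx_i ∧ dx_i = 0. For each pair (i, j) with i < j, the coefficient of dx_i ∧ dx_j in alpha ∧ beta is (alpha_i * beta_j - alpha_j * beta_i). Collecting: alpha ∧ beta = (-3) dx ∧ dy.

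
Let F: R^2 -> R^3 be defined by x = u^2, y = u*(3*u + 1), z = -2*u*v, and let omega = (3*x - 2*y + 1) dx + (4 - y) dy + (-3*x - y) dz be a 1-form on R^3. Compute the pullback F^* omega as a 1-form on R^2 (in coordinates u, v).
F^* omega = (-24*u^3 + 12*u^2*v - 13*u^2 + 2*u*v + 25*u + 4) du + (u^2*(12*u + 2)) dv

Using F^*(f dg) = (f ∘ F) d(g ∘ F), substitute each coordinate x_i by F_i(u, v) in f_i, and replace dx_i by d F_i = (∂F_i/∂u) du + (∂F_i/∂v) dv.
  For the x component: f_1(F) = -3*u^2 - 2*u + 1; d F_1 = (2*u) du + (0) dv
  For the y component: f_2(F) = -3*u^2 - u + 4; d F_2 = (6*u + 1) du + (0) dv
  For the z component: f_3(F) = u*(-6*u - 1); d F_3 = (-2*v) du + (-2*u) dv
Combining and collecting du, dv coefficients:
  coeff of du: -24*u^3 + 12*u^2*v - 13*u^2 + 2*u*v + 25*u + 4
  coeff of dv: u^2*(12*u + 2)
F^* omega = (-24*u^3 + 12*u^2*v - 13*u^2 + 2*u*v + 25*u + 4) du + (u^2*(12*u + 2)) dv.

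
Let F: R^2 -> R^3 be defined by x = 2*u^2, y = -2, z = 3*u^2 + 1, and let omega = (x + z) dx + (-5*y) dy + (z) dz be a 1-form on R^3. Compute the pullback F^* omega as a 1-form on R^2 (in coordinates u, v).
F^* omega = (38*u^3 + 10*u) du

Using F^*(f dg) = (f ∘ F) d(g ∘ F), substitute each coordinate x_i by F_i(u, v) in f_i, and replace dx_i by d F_i = (∂F_i/∂u) du + (∂F_i/∂v) dv.
  For the x component: f_1(F) = 5*u^2 + 1; d F_1 = (4*u) du + (0) dv
  For the y component: f_2(F) = 10; d F_2 = (0) du + (0) dv
  For the z component: f_3(F) = 3*u^2 + 1; d F_3 = (6*u) du + (0) dv
Combining and collecting du, dv coefficients:
  coeff of du: 38*u^3 + 10*u
  coeff of dv: 0
F^* omega = (38*u^3 + 10*u) du.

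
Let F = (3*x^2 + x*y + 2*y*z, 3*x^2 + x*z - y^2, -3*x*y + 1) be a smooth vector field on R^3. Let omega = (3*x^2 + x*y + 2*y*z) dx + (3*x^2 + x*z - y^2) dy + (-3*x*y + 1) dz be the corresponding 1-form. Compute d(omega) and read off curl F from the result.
d(omega) = (-4*x) dy ∧ dz + (5*y) dz ∧ dx + (5*x - z) dx ∧ dy; curl F = (-4*x, 5*y, 5*x - z)

d omega = sum_{i<j} (∂f_j/∂x_i - ∂f_i/∂x_j) dx_i ∧ dx_j. Under the identification (dy ∧ dz, dz ∧ dx, dx ∧ dy) ↔ (e_x, e_y, e_z), the coefficients are exactly the components of curl F. Compute:
  ∂R/∂y - ∂Q/∂z = (-3*x) - (x) = -4*x
  ∂P/∂z - ∂R/∂x = (2*y) - (-3*y) = 5*y
  ∂Q/∂x - ∂P/∂y = (6*x + z) - (x + 2*z) = 5*x - z.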